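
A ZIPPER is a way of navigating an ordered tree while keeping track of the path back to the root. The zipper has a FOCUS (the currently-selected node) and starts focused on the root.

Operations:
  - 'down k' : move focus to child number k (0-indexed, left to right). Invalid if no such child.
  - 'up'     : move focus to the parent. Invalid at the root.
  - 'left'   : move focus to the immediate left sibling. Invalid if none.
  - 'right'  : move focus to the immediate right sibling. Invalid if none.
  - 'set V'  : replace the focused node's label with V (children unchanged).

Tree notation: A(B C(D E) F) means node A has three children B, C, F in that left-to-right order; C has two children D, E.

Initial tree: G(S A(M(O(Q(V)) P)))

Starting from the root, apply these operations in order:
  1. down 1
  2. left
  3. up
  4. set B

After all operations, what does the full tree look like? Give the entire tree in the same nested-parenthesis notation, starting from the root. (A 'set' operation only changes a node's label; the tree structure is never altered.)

Step 1 (down 1): focus=A path=1 depth=1 children=['M'] left=['S'] right=[] parent=G
Step 2 (left): focus=S path=0 depth=1 children=[] left=[] right=['A'] parent=G
Step 3 (up): focus=G path=root depth=0 children=['S', 'A'] (at root)
Step 4 (set B): focus=B path=root depth=0 children=['S', 'A'] (at root)

Answer: B(S A(M(O(Q(V)) P)))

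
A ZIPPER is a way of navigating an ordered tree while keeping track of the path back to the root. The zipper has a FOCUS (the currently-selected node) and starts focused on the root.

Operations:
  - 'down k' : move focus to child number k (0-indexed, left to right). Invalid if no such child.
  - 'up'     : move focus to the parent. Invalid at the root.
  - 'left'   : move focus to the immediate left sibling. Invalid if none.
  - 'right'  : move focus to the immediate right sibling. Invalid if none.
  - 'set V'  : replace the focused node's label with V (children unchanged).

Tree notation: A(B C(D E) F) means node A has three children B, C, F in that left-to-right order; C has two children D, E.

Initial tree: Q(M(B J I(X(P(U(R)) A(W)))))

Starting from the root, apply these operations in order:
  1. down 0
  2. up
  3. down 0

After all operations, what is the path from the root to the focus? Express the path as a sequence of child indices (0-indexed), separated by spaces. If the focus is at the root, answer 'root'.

Step 1 (down 0): focus=M path=0 depth=1 children=['B', 'J', 'I'] left=[] right=[] parent=Q
Step 2 (up): focus=Q path=root depth=0 children=['M'] (at root)
Step 3 (down 0): focus=M path=0 depth=1 children=['B', 'J', 'I'] left=[] right=[] parent=Q

Answer: 0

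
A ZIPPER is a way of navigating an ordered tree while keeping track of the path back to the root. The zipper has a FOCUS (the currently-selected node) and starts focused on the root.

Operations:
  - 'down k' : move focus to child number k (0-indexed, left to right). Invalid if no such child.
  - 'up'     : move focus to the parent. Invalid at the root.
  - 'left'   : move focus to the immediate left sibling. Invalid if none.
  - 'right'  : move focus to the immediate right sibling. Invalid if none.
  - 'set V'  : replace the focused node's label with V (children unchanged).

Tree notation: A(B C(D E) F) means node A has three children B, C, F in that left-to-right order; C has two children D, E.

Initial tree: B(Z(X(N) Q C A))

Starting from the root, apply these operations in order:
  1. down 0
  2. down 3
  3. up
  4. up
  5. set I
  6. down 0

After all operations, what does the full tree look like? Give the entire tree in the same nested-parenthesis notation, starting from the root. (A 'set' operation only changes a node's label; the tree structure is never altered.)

Step 1 (down 0): focus=Z path=0 depth=1 children=['X', 'Q', 'C', 'A'] left=[] right=[] parent=B
Step 2 (down 3): focus=A path=0/3 depth=2 children=[] left=['X', 'Q', 'C'] right=[] parent=Z
Step 3 (up): focus=Z path=0 depth=1 children=['X', 'Q', 'C', 'A'] left=[] right=[] parent=B
Step 4 (up): focus=B path=root depth=0 children=['Z'] (at root)
Step 5 (set I): focus=I path=root depth=0 children=['Z'] (at root)
Step 6 (down 0): focus=Z path=0 depth=1 children=['X', 'Q', 'C', 'A'] left=[] right=[] parent=I

Answer: I(Z(X(N) Q C A))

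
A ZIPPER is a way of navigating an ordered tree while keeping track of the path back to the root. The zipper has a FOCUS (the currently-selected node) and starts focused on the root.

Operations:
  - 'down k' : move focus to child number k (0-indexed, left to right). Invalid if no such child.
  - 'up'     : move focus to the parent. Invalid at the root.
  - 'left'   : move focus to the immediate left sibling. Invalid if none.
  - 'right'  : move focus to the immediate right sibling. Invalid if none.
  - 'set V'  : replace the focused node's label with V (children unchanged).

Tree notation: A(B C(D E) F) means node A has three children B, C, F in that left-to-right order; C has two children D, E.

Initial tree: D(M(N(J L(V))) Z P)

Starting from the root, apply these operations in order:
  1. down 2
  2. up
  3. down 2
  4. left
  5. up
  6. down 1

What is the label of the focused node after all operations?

Answer: Z

Derivation:
Step 1 (down 2): focus=P path=2 depth=1 children=[] left=['M', 'Z'] right=[] parent=D
Step 2 (up): focus=D path=root depth=0 children=['M', 'Z', 'P'] (at root)
Step 3 (down 2): focus=P path=2 depth=1 children=[] left=['M', 'Z'] right=[] parent=D
Step 4 (left): focus=Z path=1 depth=1 children=[] left=['M'] right=['P'] parent=D
Step 5 (up): focus=D path=root depth=0 children=['M', 'Z', 'P'] (at root)
Step 6 (down 1): focus=Z path=1 depth=1 children=[] left=['M'] right=['P'] parent=D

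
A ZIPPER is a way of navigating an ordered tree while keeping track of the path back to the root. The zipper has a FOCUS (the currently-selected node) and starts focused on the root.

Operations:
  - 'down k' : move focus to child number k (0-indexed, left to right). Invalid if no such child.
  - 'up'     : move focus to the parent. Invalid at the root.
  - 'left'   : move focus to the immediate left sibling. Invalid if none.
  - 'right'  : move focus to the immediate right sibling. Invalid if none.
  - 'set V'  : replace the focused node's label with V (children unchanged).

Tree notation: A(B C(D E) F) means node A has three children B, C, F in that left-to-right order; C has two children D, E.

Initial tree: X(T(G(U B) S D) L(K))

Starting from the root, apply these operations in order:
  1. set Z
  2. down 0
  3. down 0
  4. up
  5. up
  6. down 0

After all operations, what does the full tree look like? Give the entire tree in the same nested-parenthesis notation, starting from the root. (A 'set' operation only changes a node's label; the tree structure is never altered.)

Answer: Z(T(G(U B) S D) L(K))

Derivation:
Step 1 (set Z): focus=Z path=root depth=0 children=['T', 'L'] (at root)
Step 2 (down 0): focus=T path=0 depth=1 children=['G', 'S', 'D'] left=[] right=['L'] parent=Z
Step 3 (down 0): focus=G path=0/0 depth=2 children=['U', 'B'] left=[] right=['S', 'D'] parent=T
Step 4 (up): focus=T path=0 depth=1 children=['G', 'S', 'D'] left=[] right=['L'] parent=Z
Step 5 (up): focus=Z path=root depth=0 children=['T', 'L'] (at root)
Step 6 (down 0): focus=T path=0 depth=1 children=['G', 'S', 'D'] left=[] right=['L'] parent=Z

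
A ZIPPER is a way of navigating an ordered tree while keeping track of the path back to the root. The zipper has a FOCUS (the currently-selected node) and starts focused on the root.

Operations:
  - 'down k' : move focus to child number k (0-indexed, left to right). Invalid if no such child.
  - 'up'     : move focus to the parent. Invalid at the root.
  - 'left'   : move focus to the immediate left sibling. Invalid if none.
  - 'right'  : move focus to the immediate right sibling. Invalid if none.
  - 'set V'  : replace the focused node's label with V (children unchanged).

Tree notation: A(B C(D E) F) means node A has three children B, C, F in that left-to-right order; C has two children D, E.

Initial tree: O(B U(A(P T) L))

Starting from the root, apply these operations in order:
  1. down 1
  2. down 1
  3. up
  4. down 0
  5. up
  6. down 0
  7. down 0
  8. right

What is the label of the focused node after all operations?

Step 1 (down 1): focus=U path=1 depth=1 children=['A', 'L'] left=['B'] right=[] parent=O
Step 2 (down 1): focus=L path=1/1 depth=2 children=[] left=['A'] right=[] parent=U
Step 3 (up): focus=U path=1 depth=1 children=['A', 'L'] left=['B'] right=[] parent=O
Step 4 (down 0): focus=A path=1/0 depth=2 children=['P', 'T'] left=[] right=['L'] parent=U
Step 5 (up): focus=U path=1 depth=1 children=['A', 'L'] left=['B'] right=[] parent=O
Step 6 (down 0): focus=A path=1/0 depth=2 children=['P', 'T'] left=[] right=['L'] parent=U
Step 7 (down 0): focus=P path=1/0/0 depth=3 children=[] left=[] right=['T'] parent=A
Step 8 (right): focus=T path=1/0/1 depth=3 children=[] left=['P'] right=[] parent=A

Answer: T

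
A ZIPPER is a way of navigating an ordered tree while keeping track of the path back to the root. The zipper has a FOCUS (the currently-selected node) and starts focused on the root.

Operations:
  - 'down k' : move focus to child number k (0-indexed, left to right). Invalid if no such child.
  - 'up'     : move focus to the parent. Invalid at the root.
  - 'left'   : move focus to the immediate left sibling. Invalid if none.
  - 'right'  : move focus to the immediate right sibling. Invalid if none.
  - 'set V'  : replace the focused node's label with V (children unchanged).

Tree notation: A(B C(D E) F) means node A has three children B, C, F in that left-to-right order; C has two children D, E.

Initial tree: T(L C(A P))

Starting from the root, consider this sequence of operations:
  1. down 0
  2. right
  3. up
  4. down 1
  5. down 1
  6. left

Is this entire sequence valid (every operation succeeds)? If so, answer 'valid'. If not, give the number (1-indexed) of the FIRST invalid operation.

Step 1 (down 0): focus=L path=0 depth=1 children=[] left=[] right=['C'] parent=T
Step 2 (right): focus=C path=1 depth=1 children=['A', 'P'] left=['L'] right=[] parent=T
Step 3 (up): focus=T path=root depth=0 children=['L', 'C'] (at root)
Step 4 (down 1): focus=C path=1 depth=1 children=['A', 'P'] left=['L'] right=[] parent=T
Step 5 (down 1): focus=P path=1/1 depth=2 children=[] left=['A'] right=[] parent=C
Step 6 (left): focus=A path=1/0 depth=2 children=[] left=[] right=['P'] parent=C

Answer: valid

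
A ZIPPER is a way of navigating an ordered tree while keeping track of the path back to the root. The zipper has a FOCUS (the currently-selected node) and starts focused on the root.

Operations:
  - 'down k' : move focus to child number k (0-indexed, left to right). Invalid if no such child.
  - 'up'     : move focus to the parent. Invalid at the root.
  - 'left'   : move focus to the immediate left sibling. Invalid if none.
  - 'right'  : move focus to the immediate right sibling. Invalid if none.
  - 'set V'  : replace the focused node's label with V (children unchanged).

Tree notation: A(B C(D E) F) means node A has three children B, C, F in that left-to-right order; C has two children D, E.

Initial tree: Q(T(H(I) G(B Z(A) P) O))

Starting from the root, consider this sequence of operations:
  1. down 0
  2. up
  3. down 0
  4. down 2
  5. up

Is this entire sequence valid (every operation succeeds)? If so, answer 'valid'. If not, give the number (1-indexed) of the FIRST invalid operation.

Step 1 (down 0): focus=T path=0 depth=1 children=['H', 'G', 'O'] left=[] right=[] parent=Q
Step 2 (up): focus=Q path=root depth=0 children=['T'] (at root)
Step 3 (down 0): focus=T path=0 depth=1 children=['H', 'G', 'O'] left=[] right=[] parent=Q
Step 4 (down 2): focus=O path=0/2 depth=2 children=[] left=['H', 'G'] right=[] parent=T
Step 5 (up): focus=T path=0 depth=1 children=['H', 'G', 'O'] left=[] right=[] parent=Q

Answer: valid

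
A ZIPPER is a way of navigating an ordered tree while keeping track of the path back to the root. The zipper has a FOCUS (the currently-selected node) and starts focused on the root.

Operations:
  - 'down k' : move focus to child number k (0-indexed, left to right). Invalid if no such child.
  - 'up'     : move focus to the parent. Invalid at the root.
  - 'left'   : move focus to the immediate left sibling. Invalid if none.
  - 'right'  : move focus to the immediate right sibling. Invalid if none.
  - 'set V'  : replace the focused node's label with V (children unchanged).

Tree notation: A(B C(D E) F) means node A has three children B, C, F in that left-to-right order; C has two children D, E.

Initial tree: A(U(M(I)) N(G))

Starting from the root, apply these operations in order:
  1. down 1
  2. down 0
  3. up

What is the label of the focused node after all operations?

Step 1 (down 1): focus=N path=1 depth=1 children=['G'] left=['U'] right=[] parent=A
Step 2 (down 0): focus=G path=1/0 depth=2 children=[] left=[] right=[] parent=N
Step 3 (up): focus=N path=1 depth=1 children=['G'] left=['U'] right=[] parent=A

Answer: N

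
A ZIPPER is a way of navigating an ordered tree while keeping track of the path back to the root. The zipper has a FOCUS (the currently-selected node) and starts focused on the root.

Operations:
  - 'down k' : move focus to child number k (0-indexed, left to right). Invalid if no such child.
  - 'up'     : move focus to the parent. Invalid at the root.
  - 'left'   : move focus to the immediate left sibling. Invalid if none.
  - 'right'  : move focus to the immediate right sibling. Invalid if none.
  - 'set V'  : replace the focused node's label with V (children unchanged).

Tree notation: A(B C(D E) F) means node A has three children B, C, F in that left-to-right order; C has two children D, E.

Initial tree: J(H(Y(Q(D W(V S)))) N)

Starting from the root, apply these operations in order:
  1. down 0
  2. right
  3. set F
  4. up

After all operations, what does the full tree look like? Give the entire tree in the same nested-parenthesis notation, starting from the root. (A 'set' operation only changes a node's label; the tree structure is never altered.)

Step 1 (down 0): focus=H path=0 depth=1 children=['Y'] left=[] right=['N'] parent=J
Step 2 (right): focus=N path=1 depth=1 children=[] left=['H'] right=[] parent=J
Step 3 (set F): focus=F path=1 depth=1 children=[] left=['H'] right=[] parent=J
Step 4 (up): focus=J path=root depth=0 children=['H', 'F'] (at root)

Answer: J(H(Y(Q(D W(V S)))) F)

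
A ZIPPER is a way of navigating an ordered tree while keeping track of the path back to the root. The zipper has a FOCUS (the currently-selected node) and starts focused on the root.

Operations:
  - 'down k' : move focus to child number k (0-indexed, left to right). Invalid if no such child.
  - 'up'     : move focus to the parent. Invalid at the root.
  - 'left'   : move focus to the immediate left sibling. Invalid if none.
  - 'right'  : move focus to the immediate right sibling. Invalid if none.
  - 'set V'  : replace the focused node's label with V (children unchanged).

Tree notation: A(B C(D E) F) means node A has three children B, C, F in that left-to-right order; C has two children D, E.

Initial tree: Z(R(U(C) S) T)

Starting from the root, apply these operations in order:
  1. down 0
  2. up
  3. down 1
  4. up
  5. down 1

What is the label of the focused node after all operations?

Answer: T

Derivation:
Step 1 (down 0): focus=R path=0 depth=1 children=['U', 'S'] left=[] right=['T'] parent=Z
Step 2 (up): focus=Z path=root depth=0 children=['R', 'T'] (at root)
Step 3 (down 1): focus=T path=1 depth=1 children=[] left=['R'] right=[] parent=Z
Step 4 (up): focus=Z path=root depth=0 children=['R', 'T'] (at root)
Step 5 (down 1): focus=T path=1 depth=1 children=[] left=['R'] right=[] parent=Z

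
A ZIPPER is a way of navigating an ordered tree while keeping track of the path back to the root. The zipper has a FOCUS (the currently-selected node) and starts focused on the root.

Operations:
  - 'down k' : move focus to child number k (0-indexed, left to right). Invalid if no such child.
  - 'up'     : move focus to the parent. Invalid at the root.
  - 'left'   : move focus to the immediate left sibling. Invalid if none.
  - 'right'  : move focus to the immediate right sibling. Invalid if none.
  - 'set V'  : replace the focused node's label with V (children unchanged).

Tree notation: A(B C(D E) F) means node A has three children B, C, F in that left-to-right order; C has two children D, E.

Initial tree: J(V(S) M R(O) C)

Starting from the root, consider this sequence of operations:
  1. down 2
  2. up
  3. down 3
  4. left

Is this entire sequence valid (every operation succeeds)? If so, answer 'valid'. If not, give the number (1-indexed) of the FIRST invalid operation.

Step 1 (down 2): focus=R path=2 depth=1 children=['O'] left=['V', 'M'] right=['C'] parent=J
Step 2 (up): focus=J path=root depth=0 children=['V', 'M', 'R', 'C'] (at root)
Step 3 (down 3): focus=C path=3 depth=1 children=[] left=['V', 'M', 'R'] right=[] parent=J
Step 4 (left): focus=R path=2 depth=1 children=['O'] left=['V', 'M'] right=['C'] parent=J

Answer: valid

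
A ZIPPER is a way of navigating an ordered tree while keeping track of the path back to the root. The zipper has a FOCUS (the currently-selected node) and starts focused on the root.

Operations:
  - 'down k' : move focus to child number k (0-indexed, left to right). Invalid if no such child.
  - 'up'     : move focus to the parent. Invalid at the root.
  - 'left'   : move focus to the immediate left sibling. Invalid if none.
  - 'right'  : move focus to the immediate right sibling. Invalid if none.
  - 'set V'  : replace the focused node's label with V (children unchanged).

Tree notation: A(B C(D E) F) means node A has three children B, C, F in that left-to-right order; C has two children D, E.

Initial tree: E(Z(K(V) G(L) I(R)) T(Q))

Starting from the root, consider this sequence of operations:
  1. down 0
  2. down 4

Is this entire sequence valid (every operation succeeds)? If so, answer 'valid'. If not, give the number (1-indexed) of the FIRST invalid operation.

Answer: 2

Derivation:
Step 1 (down 0): focus=Z path=0 depth=1 children=['K', 'G', 'I'] left=[] right=['T'] parent=E
Step 2 (down 4): INVALID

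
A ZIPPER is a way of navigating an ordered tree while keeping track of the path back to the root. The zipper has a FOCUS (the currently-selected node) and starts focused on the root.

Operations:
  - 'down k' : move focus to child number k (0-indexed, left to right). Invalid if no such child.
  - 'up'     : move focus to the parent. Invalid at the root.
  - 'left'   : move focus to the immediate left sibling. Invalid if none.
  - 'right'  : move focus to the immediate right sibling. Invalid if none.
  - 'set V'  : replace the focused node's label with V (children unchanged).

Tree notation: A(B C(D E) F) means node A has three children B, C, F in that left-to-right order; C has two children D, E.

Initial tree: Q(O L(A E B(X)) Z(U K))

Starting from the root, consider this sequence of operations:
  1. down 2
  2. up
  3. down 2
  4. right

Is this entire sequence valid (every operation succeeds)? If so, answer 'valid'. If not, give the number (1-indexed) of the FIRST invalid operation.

Step 1 (down 2): focus=Z path=2 depth=1 children=['U', 'K'] left=['O', 'L'] right=[] parent=Q
Step 2 (up): focus=Q path=root depth=0 children=['O', 'L', 'Z'] (at root)
Step 3 (down 2): focus=Z path=2 depth=1 children=['U', 'K'] left=['O', 'L'] right=[] parent=Q
Step 4 (right): INVALID

Answer: 4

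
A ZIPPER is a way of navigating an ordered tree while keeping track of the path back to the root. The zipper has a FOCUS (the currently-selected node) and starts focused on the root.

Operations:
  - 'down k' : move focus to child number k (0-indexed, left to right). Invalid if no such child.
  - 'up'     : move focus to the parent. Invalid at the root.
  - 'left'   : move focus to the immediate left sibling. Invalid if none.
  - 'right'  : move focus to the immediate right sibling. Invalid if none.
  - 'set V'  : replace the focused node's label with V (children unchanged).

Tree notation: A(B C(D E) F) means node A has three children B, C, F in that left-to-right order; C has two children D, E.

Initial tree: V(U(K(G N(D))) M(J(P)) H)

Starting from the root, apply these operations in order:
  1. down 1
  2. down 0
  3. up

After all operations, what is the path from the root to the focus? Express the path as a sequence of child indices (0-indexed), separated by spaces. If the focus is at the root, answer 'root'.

Answer: 1

Derivation:
Step 1 (down 1): focus=M path=1 depth=1 children=['J'] left=['U'] right=['H'] parent=V
Step 2 (down 0): focus=J path=1/0 depth=2 children=['P'] left=[] right=[] parent=M
Step 3 (up): focus=M path=1 depth=1 children=['J'] left=['U'] right=['H'] parent=V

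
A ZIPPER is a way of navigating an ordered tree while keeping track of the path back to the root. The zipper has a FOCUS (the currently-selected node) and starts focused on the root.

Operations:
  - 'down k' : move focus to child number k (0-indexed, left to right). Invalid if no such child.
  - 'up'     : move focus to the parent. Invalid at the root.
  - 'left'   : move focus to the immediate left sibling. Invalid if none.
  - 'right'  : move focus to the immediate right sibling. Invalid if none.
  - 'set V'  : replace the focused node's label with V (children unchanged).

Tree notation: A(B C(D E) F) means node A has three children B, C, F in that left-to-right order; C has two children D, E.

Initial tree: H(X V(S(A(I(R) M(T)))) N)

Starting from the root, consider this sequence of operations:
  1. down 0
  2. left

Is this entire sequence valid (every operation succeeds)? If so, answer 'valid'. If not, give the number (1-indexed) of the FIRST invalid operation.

Step 1 (down 0): focus=X path=0 depth=1 children=[] left=[] right=['V', 'N'] parent=H
Step 2 (left): INVALID

Answer: 2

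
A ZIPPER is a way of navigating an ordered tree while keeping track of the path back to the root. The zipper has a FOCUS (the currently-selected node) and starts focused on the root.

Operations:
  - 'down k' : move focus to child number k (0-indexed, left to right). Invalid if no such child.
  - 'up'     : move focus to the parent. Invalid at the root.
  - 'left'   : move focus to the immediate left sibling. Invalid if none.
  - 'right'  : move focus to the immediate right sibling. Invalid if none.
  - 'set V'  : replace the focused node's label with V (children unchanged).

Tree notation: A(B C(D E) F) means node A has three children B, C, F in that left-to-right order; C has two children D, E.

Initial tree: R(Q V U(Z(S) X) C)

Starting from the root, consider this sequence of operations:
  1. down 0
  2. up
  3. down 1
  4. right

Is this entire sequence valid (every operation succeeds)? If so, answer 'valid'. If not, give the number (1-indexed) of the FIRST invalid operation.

Answer: valid

Derivation:
Step 1 (down 0): focus=Q path=0 depth=1 children=[] left=[] right=['V', 'U', 'C'] parent=R
Step 2 (up): focus=R path=root depth=0 children=['Q', 'V', 'U', 'C'] (at root)
Step 3 (down 1): focus=V path=1 depth=1 children=[] left=['Q'] right=['U', 'C'] parent=R
Step 4 (right): focus=U path=2 depth=1 children=['Z', 'X'] left=['Q', 'V'] right=['C'] parent=R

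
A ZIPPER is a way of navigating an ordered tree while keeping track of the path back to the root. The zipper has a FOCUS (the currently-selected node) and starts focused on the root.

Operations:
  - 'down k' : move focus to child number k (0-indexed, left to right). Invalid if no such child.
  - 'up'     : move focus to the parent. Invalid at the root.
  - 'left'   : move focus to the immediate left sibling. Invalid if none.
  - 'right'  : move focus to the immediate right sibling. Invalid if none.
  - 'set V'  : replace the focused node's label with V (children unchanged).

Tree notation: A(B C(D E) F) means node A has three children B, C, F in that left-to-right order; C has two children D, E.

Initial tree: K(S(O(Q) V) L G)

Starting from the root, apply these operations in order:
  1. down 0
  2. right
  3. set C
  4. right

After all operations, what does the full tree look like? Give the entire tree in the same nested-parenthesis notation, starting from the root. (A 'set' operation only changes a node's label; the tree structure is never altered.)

Step 1 (down 0): focus=S path=0 depth=1 children=['O', 'V'] left=[] right=['L', 'G'] parent=K
Step 2 (right): focus=L path=1 depth=1 children=[] left=['S'] right=['G'] parent=K
Step 3 (set C): focus=C path=1 depth=1 children=[] left=['S'] right=['G'] parent=K
Step 4 (right): focus=G path=2 depth=1 children=[] left=['S', 'C'] right=[] parent=K

Answer: K(S(O(Q) V) C G)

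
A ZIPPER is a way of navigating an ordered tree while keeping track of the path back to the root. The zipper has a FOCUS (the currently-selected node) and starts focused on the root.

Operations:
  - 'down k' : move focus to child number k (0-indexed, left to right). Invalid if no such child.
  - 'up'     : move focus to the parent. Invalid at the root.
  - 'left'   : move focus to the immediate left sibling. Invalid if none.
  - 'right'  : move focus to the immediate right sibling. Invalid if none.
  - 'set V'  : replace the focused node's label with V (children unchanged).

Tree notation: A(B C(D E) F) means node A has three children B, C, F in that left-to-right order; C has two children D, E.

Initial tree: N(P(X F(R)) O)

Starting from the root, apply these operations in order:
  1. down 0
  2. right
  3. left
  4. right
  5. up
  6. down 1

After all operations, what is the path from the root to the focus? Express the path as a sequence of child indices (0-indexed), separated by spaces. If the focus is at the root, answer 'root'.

Answer: 1

Derivation:
Step 1 (down 0): focus=P path=0 depth=1 children=['X', 'F'] left=[] right=['O'] parent=N
Step 2 (right): focus=O path=1 depth=1 children=[] left=['P'] right=[] parent=N
Step 3 (left): focus=P path=0 depth=1 children=['X', 'F'] left=[] right=['O'] parent=N
Step 4 (right): focus=O path=1 depth=1 children=[] left=['P'] right=[] parent=N
Step 5 (up): focus=N path=root depth=0 children=['P', 'O'] (at root)
Step 6 (down 1): focus=O path=1 depth=1 children=[] left=['P'] right=[] parent=N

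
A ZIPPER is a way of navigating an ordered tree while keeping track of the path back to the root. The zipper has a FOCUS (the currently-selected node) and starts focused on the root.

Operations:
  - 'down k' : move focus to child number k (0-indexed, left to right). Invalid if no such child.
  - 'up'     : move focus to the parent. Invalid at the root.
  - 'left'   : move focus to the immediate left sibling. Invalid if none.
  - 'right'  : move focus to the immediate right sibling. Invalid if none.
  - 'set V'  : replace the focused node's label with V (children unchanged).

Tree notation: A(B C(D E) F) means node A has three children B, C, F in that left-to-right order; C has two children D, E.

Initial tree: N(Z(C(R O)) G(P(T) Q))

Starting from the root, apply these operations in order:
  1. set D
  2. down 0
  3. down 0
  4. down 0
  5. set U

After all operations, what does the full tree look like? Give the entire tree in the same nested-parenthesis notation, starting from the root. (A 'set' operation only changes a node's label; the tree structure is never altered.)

Answer: D(Z(C(U O)) G(P(T) Q))

Derivation:
Step 1 (set D): focus=D path=root depth=0 children=['Z', 'G'] (at root)
Step 2 (down 0): focus=Z path=0 depth=1 children=['C'] left=[] right=['G'] parent=D
Step 3 (down 0): focus=C path=0/0 depth=2 children=['R', 'O'] left=[] right=[] parent=Z
Step 4 (down 0): focus=R path=0/0/0 depth=3 children=[] left=[] right=['O'] parent=C
Step 5 (set U): focus=U path=0/0/0 depth=3 children=[] left=[] right=['O'] parent=C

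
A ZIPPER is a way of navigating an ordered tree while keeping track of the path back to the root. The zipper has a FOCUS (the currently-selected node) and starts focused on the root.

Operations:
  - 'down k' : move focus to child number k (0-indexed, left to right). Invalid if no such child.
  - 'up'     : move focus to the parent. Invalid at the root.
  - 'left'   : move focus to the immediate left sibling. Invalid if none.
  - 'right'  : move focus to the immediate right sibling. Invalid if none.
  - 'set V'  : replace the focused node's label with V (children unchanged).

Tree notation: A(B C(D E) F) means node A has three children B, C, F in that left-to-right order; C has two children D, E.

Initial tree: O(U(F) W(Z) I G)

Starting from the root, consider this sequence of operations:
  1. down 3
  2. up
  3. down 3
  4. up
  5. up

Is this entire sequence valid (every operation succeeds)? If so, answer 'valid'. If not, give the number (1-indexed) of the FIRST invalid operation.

Step 1 (down 3): focus=G path=3 depth=1 children=[] left=['U', 'W', 'I'] right=[] parent=O
Step 2 (up): focus=O path=root depth=0 children=['U', 'W', 'I', 'G'] (at root)
Step 3 (down 3): focus=G path=3 depth=1 children=[] left=['U', 'W', 'I'] right=[] parent=O
Step 4 (up): focus=O path=root depth=0 children=['U', 'W', 'I', 'G'] (at root)
Step 5 (up): INVALID

Answer: 5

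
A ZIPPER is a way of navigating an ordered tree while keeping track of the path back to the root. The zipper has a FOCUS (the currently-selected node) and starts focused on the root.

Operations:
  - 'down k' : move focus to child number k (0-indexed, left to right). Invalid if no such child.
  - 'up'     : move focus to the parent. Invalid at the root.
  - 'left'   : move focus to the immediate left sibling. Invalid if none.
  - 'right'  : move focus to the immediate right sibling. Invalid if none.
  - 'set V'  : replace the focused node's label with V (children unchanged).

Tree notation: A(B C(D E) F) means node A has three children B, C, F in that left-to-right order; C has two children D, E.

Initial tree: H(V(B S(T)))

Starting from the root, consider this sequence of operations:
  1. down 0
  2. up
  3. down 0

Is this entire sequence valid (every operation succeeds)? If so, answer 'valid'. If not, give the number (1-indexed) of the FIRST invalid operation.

Answer: valid

Derivation:
Step 1 (down 0): focus=V path=0 depth=1 children=['B', 'S'] left=[] right=[] parent=H
Step 2 (up): focus=H path=root depth=0 children=['V'] (at root)
Step 3 (down 0): focus=V path=0 depth=1 children=['B', 'S'] left=[] right=[] parent=H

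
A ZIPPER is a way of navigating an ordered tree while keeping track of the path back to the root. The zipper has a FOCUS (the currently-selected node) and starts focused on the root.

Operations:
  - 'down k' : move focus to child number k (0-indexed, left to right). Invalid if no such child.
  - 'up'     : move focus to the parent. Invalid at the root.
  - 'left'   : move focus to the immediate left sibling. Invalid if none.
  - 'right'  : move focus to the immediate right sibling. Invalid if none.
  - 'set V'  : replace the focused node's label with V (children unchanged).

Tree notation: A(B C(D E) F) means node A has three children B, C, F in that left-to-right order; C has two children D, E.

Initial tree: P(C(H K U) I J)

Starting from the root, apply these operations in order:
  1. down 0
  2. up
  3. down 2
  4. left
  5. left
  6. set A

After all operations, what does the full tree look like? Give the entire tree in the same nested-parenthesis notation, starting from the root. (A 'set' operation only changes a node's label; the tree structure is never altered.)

Step 1 (down 0): focus=C path=0 depth=1 children=['H', 'K', 'U'] left=[] right=['I', 'J'] parent=P
Step 2 (up): focus=P path=root depth=0 children=['C', 'I', 'J'] (at root)
Step 3 (down 2): focus=J path=2 depth=1 children=[] left=['C', 'I'] right=[] parent=P
Step 4 (left): focus=I path=1 depth=1 children=[] left=['C'] right=['J'] parent=P
Step 5 (left): focus=C path=0 depth=1 children=['H', 'K', 'U'] left=[] right=['I', 'J'] parent=P
Step 6 (set A): focus=A path=0 depth=1 children=['H', 'K', 'U'] left=[] right=['I', 'J'] parent=P

Answer: P(A(H K U) I J)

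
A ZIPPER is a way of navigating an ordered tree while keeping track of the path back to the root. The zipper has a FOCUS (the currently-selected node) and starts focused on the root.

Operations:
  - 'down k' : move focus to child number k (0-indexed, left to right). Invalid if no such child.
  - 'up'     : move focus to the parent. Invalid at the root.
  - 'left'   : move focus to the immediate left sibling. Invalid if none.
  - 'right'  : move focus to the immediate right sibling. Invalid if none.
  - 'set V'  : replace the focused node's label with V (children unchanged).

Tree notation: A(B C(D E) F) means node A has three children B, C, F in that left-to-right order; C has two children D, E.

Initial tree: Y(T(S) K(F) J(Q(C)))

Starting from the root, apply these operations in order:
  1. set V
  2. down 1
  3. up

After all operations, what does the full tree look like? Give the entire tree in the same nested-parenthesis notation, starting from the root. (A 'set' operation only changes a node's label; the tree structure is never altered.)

Step 1 (set V): focus=V path=root depth=0 children=['T', 'K', 'J'] (at root)
Step 2 (down 1): focus=K path=1 depth=1 children=['F'] left=['T'] right=['J'] parent=V
Step 3 (up): focus=V path=root depth=0 children=['T', 'K', 'J'] (at root)

Answer: V(T(S) K(F) J(Q(C)))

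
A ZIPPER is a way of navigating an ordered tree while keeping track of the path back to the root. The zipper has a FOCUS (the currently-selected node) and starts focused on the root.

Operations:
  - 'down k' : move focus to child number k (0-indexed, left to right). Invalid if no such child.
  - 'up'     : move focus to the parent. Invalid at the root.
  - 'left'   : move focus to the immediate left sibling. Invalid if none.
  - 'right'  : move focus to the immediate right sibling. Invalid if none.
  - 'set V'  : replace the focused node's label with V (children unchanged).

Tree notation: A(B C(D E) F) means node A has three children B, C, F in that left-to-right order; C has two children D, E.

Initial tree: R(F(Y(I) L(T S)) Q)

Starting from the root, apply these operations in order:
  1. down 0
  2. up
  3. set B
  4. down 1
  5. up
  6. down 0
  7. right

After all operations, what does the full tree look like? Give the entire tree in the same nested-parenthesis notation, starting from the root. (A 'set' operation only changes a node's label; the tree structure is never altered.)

Step 1 (down 0): focus=F path=0 depth=1 children=['Y', 'L'] left=[] right=['Q'] parent=R
Step 2 (up): focus=R path=root depth=0 children=['F', 'Q'] (at root)
Step 3 (set B): focus=B path=root depth=0 children=['F', 'Q'] (at root)
Step 4 (down 1): focus=Q path=1 depth=1 children=[] left=['F'] right=[] parent=B
Step 5 (up): focus=B path=root depth=0 children=['F', 'Q'] (at root)
Step 6 (down 0): focus=F path=0 depth=1 children=['Y', 'L'] left=[] right=['Q'] parent=B
Step 7 (right): focus=Q path=1 depth=1 children=[] left=['F'] right=[] parent=B

Answer: B(F(Y(I) L(T S)) Q)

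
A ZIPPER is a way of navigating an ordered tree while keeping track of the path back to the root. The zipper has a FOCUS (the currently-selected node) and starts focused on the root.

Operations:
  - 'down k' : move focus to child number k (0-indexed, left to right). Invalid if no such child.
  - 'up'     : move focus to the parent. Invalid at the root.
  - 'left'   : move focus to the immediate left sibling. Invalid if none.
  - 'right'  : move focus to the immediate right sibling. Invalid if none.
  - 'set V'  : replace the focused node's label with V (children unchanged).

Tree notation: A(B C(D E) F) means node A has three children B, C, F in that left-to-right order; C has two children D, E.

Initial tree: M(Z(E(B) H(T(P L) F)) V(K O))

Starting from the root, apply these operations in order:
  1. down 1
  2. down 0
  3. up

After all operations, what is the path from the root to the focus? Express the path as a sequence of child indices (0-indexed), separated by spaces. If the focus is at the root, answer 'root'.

Answer: 1

Derivation:
Step 1 (down 1): focus=V path=1 depth=1 children=['K', 'O'] left=['Z'] right=[] parent=M
Step 2 (down 0): focus=K path=1/0 depth=2 children=[] left=[] right=['O'] parent=V
Step 3 (up): focus=V path=1 depth=1 children=['K', 'O'] left=['Z'] right=[] parent=M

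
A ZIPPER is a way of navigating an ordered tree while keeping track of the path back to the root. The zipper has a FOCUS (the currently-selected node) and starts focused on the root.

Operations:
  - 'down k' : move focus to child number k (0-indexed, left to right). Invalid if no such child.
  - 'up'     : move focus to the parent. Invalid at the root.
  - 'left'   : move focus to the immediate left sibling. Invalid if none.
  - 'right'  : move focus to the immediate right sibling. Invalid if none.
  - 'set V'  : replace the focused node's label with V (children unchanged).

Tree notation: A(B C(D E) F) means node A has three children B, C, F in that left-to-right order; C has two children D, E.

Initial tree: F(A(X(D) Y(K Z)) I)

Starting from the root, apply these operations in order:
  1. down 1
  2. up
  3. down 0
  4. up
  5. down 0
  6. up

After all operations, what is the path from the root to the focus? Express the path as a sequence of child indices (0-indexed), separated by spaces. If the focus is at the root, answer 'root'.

Step 1 (down 1): focus=I path=1 depth=1 children=[] left=['A'] right=[] parent=F
Step 2 (up): focus=F path=root depth=0 children=['A', 'I'] (at root)
Step 3 (down 0): focus=A path=0 depth=1 children=['X', 'Y'] left=[] right=['I'] parent=F
Step 4 (up): focus=F path=root depth=0 children=['A', 'I'] (at root)
Step 5 (down 0): focus=A path=0 depth=1 children=['X', 'Y'] left=[] right=['I'] parent=F
Step 6 (up): focus=F path=root depth=0 children=['A', 'I'] (at root)

Answer: root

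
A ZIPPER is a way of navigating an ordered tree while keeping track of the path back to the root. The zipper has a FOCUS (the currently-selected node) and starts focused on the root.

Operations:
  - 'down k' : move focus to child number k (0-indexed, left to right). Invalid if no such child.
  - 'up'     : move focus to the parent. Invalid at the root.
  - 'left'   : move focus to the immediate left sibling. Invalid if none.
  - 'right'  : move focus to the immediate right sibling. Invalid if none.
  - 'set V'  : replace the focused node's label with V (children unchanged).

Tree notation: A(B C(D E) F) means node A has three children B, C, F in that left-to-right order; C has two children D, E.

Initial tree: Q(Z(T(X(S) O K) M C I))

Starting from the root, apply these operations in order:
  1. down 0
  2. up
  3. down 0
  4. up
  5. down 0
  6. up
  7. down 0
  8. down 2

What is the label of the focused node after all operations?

Answer: C

Derivation:
Step 1 (down 0): focus=Z path=0 depth=1 children=['T', 'M', 'C', 'I'] left=[] right=[] parent=Q
Step 2 (up): focus=Q path=root depth=0 children=['Z'] (at root)
Step 3 (down 0): focus=Z path=0 depth=1 children=['T', 'M', 'C', 'I'] left=[] right=[] parent=Q
Step 4 (up): focus=Q path=root depth=0 children=['Z'] (at root)
Step 5 (down 0): focus=Z path=0 depth=1 children=['T', 'M', 'C', 'I'] left=[] right=[] parent=Q
Step 6 (up): focus=Q path=root depth=0 children=['Z'] (at root)
Step 7 (down 0): focus=Z path=0 depth=1 children=['T', 'M', 'C', 'I'] left=[] right=[] parent=Q
Step 8 (down 2): focus=C path=0/2 depth=2 children=[] left=['T', 'M'] right=['I'] parent=Z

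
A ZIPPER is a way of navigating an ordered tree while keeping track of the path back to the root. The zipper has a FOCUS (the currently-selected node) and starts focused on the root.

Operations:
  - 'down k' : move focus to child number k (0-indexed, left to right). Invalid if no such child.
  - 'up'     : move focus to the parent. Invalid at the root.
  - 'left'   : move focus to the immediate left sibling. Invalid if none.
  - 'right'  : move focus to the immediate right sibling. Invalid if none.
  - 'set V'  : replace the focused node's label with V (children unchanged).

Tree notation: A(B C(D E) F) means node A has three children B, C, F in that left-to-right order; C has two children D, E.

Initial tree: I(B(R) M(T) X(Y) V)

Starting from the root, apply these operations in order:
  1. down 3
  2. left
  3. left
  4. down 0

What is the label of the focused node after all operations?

Answer: T

Derivation:
Step 1 (down 3): focus=V path=3 depth=1 children=[] left=['B', 'M', 'X'] right=[] parent=I
Step 2 (left): focus=X path=2 depth=1 children=['Y'] left=['B', 'M'] right=['V'] parent=I
Step 3 (left): focus=M path=1 depth=1 children=['T'] left=['B'] right=['X', 'V'] parent=I
Step 4 (down 0): focus=T path=1/0 depth=2 children=[] left=[] right=[] parent=M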